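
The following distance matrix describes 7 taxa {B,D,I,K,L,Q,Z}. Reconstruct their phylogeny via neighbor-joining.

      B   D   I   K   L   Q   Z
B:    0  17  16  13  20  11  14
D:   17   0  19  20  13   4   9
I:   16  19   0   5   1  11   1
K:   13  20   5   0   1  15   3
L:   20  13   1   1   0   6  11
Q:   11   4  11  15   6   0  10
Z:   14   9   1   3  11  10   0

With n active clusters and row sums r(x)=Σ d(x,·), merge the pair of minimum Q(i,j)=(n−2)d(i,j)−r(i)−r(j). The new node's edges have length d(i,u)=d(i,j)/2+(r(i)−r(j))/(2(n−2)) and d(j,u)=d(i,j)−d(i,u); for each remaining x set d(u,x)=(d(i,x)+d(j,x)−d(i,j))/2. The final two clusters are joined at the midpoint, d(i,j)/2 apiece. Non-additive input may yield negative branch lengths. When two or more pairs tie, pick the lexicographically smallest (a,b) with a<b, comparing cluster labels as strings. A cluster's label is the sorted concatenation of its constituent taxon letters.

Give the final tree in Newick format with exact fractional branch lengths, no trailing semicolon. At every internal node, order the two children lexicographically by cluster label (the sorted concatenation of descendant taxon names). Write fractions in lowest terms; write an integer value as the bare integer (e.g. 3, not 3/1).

((((B:135/16,(D:9/2,Q:-1/2):57/16):9/2,Z:1/4):9/4,I:1/8):19/16,(K:-1/12,L:13/12):19/16)

1. join D+Q (d=4, Q=-119) ⇒ DQ; edges |D|=9/2, |Q|=-1/2
  updated: d(B,DQ)=12, d(DQ,I)=13, d(DQ,K)=31/2, d(DQ,L)=15/2, d(DQ,Z)=15/2
2. join B+DQ (d=12, Q=-165/2) ⇒ BDQ; edges |B|=135/16, |DQ|=57/16
  updated: d(BDQ,I)=17/2, d(BDQ,K)=33/4, d(BDQ,L)=31/4, d(BDQ,Z)=19/4
3. join K+L (d=1, Q=-35) ⇒ KL; edges |K|=-1/12, |L|=13/12
  updated: d(BDQ,KL)=15/2, d(I,KL)=5/2, d(KL,Z)=13/2
4. join BDQ+Z (d=19/4, Q=-47/2) ⇒ BDQZ; edges |BDQ|=9/2, |Z|=1/4
  updated: d(BDQZ,I)=19/8, d(BDQZ,KL)=37/8
5. join BDQZ+I (d=19/8, Q=-19/2) ⇒ BDIQZ; edges |BDQZ|=9/4, |I|=1/8
  updated: d(BDIQZ,KL)=19/8
6. join BDIQZ+KL (d=19/8) ⇒ BDIKLQZ; edges |BDIQZ|=19/16, |KL|=19/16
final tree: ((((B:135/16,(D:9/2,Q:-1/2):57/16):9/2,Z:1/4):9/4,I:1/8):19/16,(K:-1/12,L:13/12):19/16)
total length: 53/2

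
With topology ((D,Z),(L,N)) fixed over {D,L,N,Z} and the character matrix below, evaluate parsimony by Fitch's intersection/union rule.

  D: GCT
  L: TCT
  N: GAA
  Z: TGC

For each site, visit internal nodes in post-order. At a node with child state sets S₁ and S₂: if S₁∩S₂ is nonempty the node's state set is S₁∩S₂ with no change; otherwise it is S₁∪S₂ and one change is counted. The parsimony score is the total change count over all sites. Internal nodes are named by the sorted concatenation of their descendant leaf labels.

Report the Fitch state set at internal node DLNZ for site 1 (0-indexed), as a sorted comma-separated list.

C

site 0, node DZ: D={G} ∪ Z={T} → {G,T} (+1)
site 0, node LN: L={T} ∪ N={G} → {G,T} (+1)
site 0, node DLNZ: DZ={G,T} ∩ LN={G,T} → {G,T} (+0)
site 1, node DZ: D={C} ∪ Z={G} → {C,G} (+1)
site 1, node LN: L={C} ∪ N={A} → {A,C} (+1)
site 1, node DLNZ: DZ={C,G} ∩ LN={A,C} → {C} (+0)
site 2, node DZ: D={T} ∪ Z={C} → {C,T} (+1)
site 2, node LN: L={T} ∪ N={A} → {A,T} (+1)
site 2, node DLNZ: DZ={C,T} ∩ LN={A,T} → {T} (+0)
per-site changes: [2, 2, 2]; total = 6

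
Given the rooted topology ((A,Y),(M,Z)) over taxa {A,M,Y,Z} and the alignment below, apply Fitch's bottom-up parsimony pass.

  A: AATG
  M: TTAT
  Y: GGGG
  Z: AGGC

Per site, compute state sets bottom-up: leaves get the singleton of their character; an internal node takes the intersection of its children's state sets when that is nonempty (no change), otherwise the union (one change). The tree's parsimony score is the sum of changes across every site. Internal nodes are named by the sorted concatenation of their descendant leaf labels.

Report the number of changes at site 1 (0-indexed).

site 0, node AY: A={A} ∪ Y={G} → {A,G} (+1)
site 0, node MZ: M={T} ∪ Z={A} → {A,T} (+1)
site 0, node AMYZ: AY={A,G} ∩ MZ={A,T} → {A} (+0)
site 1, node AY: A={A} ∪ Y={G} → {A,G} (+1)
site 1, node MZ: M={T} ∪ Z={G} → {G,T} (+1)
site 1, node AMYZ: AY={A,G} ∩ MZ={G,T} → {G} (+0)
site 2, node AY: A={T} ∪ Y={G} → {G,T} (+1)
site 2, node MZ: M={A} ∪ Z={G} → {A,G} (+1)
site 2, node AMYZ: AY={G,T} ∩ MZ={A,G} → {G} (+0)
site 3, node AY: A={G} ∩ Y={G} → {G} (+0)
site 3, node MZ: M={T} ∪ Z={C} → {C,T} (+1)
site 3, node AMYZ: AY={G} ∪ MZ={C,T} → {C,G,T} (+1)
per-site changes: [2, 2, 2, 2]; total = 8

2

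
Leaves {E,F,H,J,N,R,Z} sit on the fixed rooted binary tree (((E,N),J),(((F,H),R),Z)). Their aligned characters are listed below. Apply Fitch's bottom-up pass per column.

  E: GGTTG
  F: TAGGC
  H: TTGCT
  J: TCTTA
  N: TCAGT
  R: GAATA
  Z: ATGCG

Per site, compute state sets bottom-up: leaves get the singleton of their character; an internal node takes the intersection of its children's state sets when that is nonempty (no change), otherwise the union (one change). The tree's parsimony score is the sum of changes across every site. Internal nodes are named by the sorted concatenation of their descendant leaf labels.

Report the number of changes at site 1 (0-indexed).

4

site 0, node EN: E={G} ∪ N={T} → {G,T} (+1)
site 0, node EJN: EN={G,T} ∩ J={T} → {T} (+0)
site 0, node FH: F={T} ∩ H={T} → {T} (+0)
site 0, node FHR: FH={T} ∪ R={G} → {G,T} (+1)
site 0, node FHRZ: FHR={G,T} ∪ Z={A} → {A,G,T} (+1)
site 0, node EFHJNRZ: EJN={T} ∩ FHRZ={A,G,T} → {T} (+0)
site 1, node EN: E={G} ∪ N={C} → {C,G} (+1)
site 1, node EJN: EN={C,G} ∩ J={C} → {C} (+0)
site 1, node FH: F={A} ∪ H={T} → {A,T} (+1)
site 1, node FHR: FH={A,T} ∩ R={A} → {A} (+0)
site 1, node FHRZ: FHR={A} ∪ Z={T} → {A,T} (+1)
site 1, node EFHJNRZ: EJN={C} ∪ FHRZ={A,T} → {A,C,T} (+1)
site 2, node EN: E={T} ∪ N={A} → {A,T} (+1)
site 2, node EJN: EN={A,T} ∩ J={T} → {T} (+0)
site 2, node FH: F={G} ∩ H={G} → {G} (+0)
site 2, node FHR: FH={G} ∪ R={A} → {A,G} (+1)
site 2, node FHRZ: FHR={A,G} ∩ Z={G} → {G} (+0)
site 2, node EFHJNRZ: EJN={T} ∪ FHRZ={G} → {G,T} (+1)
site 3, node EN: E={T} ∪ N={G} → {G,T} (+1)
site 3, node EJN: EN={G,T} ∩ J={T} → {T} (+0)
site 3, node FH: F={G} ∪ H={C} → {C,G} (+1)
site 3, node FHR: FH={C,G} ∪ R={T} → {C,G,T} (+1)
site 3, node FHRZ: FHR={C,G,T} ∩ Z={C} → {C} (+0)
site 3, node EFHJNRZ: EJN={T} ∪ FHRZ={C} → {C,T} (+1)
site 4, node EN: E={G} ∪ N={T} → {G,T} (+1)
site 4, node EJN: EN={G,T} ∪ J={A} → {A,G,T} (+1)
site 4, node FH: F={C} ∪ H={T} → {C,T} (+1)
site 4, node FHR: FH={C,T} ∪ R={A} → {A,C,T} (+1)
site 4, node FHRZ: FHR={A,C,T} ∪ Z={G} → {A,C,G,T} (+1)
site 4, node EFHJNRZ: EJN={A,G,T} ∩ FHRZ={A,C,G,T} → {A,G,T} (+0)
per-site changes: [3, 4, 3, 4, 5]; total = 19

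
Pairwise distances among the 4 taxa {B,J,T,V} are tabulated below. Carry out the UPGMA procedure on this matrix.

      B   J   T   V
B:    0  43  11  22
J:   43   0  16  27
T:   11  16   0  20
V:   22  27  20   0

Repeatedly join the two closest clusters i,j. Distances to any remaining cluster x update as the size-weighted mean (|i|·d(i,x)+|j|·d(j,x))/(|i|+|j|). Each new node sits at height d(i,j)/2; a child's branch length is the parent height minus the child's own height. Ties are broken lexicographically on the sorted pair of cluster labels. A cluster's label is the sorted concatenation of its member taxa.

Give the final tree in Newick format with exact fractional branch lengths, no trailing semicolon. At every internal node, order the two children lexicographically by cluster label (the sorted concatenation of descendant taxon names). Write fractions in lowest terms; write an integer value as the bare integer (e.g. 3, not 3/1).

(((B:11/2,T:11/2):5,V:21/2):23/6,J:43/3)

1. join B+T (d=11) ⇒ BT; edges |B|=11/2, |T|=11/2
  updated: d(BT,J)=59/2, d(BT,V)=21
2. join BT+V (d=21) ⇒ BTV; edges |BT|=5, |V|=21/2
  updated: d(BTV,J)=86/3
3. join BTV+J (d=86/3) ⇒ BJTV; edges |BTV|=23/6, |J|=43/3
final tree: (((B:11/2,T:11/2):5,V:21/2):23/6,J:43/3)
total length: 134/3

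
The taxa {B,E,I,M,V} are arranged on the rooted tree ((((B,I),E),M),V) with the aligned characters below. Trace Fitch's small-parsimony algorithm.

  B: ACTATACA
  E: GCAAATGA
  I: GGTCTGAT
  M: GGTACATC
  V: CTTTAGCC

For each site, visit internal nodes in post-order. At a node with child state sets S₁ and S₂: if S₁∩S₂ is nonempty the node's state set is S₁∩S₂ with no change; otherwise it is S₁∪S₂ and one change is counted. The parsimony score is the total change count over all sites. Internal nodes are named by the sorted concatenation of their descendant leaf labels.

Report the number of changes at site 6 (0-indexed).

[col 0] BI: children B:{A}, I:{G} ∪→ {A,G}; cost 1
[col 0] BEI: children BI:{A,G}, E:{G} ∩→ {G}; cost 0
[col 0] BEIM: children BEI:{G}, M:{G} ∩→ {G}; cost 0
[col 0] BEIMV: children BEIM:{G}, V:{C} ∪→ {C,G}; cost 1
[col 1] BI: children B:{C}, I:{G} ∪→ {C,G}; cost 1
[col 1] BEI: children BI:{C,G}, E:{C} ∩→ {C}; cost 0
[col 1] BEIM: children BEI:{C}, M:{G} ∪→ {C,G}; cost 1
[col 1] BEIMV: children BEIM:{C,G}, V:{T} ∪→ {C,G,T}; cost 1
[col 2] BI: children B:{T}, I:{T} ∩→ {T}; cost 0
[col 2] BEI: children BI:{T}, E:{A} ∪→ {A,T}; cost 1
[col 2] BEIM: children BEI:{A,T}, M:{T} ∩→ {T}; cost 0
[col 2] BEIMV: children BEIM:{T}, V:{T} ∩→ {T}; cost 0
[col 3] BI: children B:{A}, I:{C} ∪→ {A,C}; cost 1
[col 3] BEI: children BI:{A,C}, E:{A} ∩→ {A}; cost 0
[col 3] BEIM: children BEI:{A}, M:{A} ∩→ {A}; cost 0
[col 3] BEIMV: children BEIM:{A}, V:{T} ∪→ {A,T}; cost 1
[col 4] BI: children B:{T}, I:{T} ∩→ {T}; cost 0
[col 4] BEI: children BI:{T}, E:{A} ∪→ {A,T}; cost 1
[col 4] BEIM: children BEI:{A,T}, M:{C} ∪→ {A,C,T}; cost 1
[col 4] BEIMV: children BEIM:{A,C,T}, V:{A} ∩→ {A}; cost 0
[col 5] BI: children B:{A}, I:{G} ∪→ {A,G}; cost 1
[col 5] BEI: children BI:{A,G}, E:{T} ∪→ {A,G,T}; cost 1
[col 5] BEIM: children BEI:{A,G,T}, M:{A} ∩→ {A}; cost 0
[col 5] BEIMV: children BEIM:{A}, V:{G} ∪→ {A,G}; cost 1
[col 6] BI: children B:{C}, I:{A} ∪→ {A,C}; cost 1
[col 6] BEI: children BI:{A,C}, E:{G} ∪→ {A,C,G}; cost 1
[col 6] BEIM: children BEI:{A,C,G}, M:{T} ∪→ {A,C,G,T}; cost 1
[col 6] BEIMV: children BEIM:{A,C,G,T}, V:{C} ∩→ {C}; cost 0
[col 7] BI: children B:{A}, I:{T} ∪→ {A,T}; cost 1
[col 7] BEI: children BI:{A,T}, E:{A} ∩→ {A}; cost 0
[col 7] BEIM: children BEI:{A}, M:{C} ∪→ {A,C}; cost 1
[col 7] BEIMV: children BEIM:{A,C}, V:{C} ∩→ {C}; cost 0
per-site changes: [2, 3, 1, 2, 2, 3, 3, 2]; total = 18

3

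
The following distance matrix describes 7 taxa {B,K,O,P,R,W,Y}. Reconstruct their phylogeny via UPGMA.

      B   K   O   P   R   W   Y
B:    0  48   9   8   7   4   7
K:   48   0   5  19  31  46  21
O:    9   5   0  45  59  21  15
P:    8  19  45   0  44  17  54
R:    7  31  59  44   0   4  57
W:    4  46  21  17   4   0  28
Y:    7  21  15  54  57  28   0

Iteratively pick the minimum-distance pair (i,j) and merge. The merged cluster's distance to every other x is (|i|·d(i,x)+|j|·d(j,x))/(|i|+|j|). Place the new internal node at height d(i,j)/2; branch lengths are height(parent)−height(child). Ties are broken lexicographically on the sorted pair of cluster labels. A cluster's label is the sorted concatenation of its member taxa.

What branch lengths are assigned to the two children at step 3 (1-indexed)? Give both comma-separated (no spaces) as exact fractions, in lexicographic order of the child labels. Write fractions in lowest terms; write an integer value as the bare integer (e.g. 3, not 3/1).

3/4,11/4

iteration 1: select B,W (d=4); attach at lengths (2, 2); label the merged cluster BW
  updated: d(BW,K)=47, d(BW,O)=15, d(BW,P)=25/2, d(BW,R)=11/2, d(BW,Y)=35/2
iteration 2: select K,O (d=5); attach at lengths (5/2, 5/2); label the merged cluster KO
  updated: d(BW,KO)=31, d(KO,P)=32, d(KO,R)=45, d(KO,Y)=18
iteration 3: select BW,R (d=11/2); attach at lengths (3/4, 11/4); label the merged cluster BRW
  updated: d(BRW,KO)=107/3, d(BRW,P)=23, d(BRW,Y)=92/3
iteration 4: select KO,Y (d=18); attach at lengths (13/2, 9); label the merged cluster KOY
  updated: d(BRW,KOY)=34, d(KOY,P)=118/3
iteration 5: select BRW,P (d=23); attach at lengths (35/4, 23/2); label the merged cluster BPRW
  updated: d(BPRW,KOY)=106/3
iteration 6: select BPRW,KOY (d=106/3); attach at lengths (37/6, 26/3); label the merged cluster BKOPRWY
final tree: ((((B:2,W:2):3/4,R:11/4):35/4,P:23/2):37/6,((K:5/2,O:5/2):13/2,Y:9):26/3)
total length: 757/12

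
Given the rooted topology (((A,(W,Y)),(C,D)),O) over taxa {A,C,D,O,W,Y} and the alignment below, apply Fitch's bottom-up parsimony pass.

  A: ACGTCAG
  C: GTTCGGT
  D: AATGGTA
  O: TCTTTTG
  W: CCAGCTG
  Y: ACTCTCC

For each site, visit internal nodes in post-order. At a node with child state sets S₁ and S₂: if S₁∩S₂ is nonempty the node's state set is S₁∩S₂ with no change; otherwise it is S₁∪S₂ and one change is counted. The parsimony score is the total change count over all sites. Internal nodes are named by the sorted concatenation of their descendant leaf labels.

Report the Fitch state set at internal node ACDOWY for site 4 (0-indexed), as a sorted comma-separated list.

C,G,T

[col 0] WY: children W:{C}, Y:{A} ∪→ {A,C}; cost 1
[col 0] AWY: children A:{A}, WY:{A,C} ∩→ {A}; cost 0
[col 0] CD: children C:{G}, D:{A} ∪→ {A,G}; cost 1
[col 0] ACDWY: children AWY:{A}, CD:{A,G} ∩→ {A}; cost 0
[col 0] ACDOWY: children ACDWY:{A}, O:{T} ∪→ {A,T}; cost 1
[col 1] WY: children W:{C}, Y:{C} ∩→ {C}; cost 0
[col 1] AWY: children A:{C}, WY:{C} ∩→ {C}; cost 0
[col 1] CD: children C:{T}, D:{A} ∪→ {A,T}; cost 1
[col 1] ACDWY: children AWY:{C}, CD:{A,T} ∪→ {A,C,T}; cost 1
[col 1] ACDOWY: children ACDWY:{A,C,T}, O:{C} ∩→ {C}; cost 0
[col 2] WY: children W:{A}, Y:{T} ∪→ {A,T}; cost 1
[col 2] AWY: children A:{G}, WY:{A,T} ∪→ {A,G,T}; cost 1
[col 2] CD: children C:{T}, D:{T} ∩→ {T}; cost 0
[col 2] ACDWY: children AWY:{A,G,T}, CD:{T} ∩→ {T}; cost 0
[col 2] ACDOWY: children ACDWY:{T}, O:{T} ∩→ {T}; cost 0
[col 3] WY: children W:{G}, Y:{C} ∪→ {C,G}; cost 1
[col 3] AWY: children A:{T}, WY:{C,G} ∪→ {C,G,T}; cost 1
[col 3] CD: children C:{C}, D:{G} ∪→ {C,G}; cost 1
[col 3] ACDWY: children AWY:{C,G,T}, CD:{C,G} ∩→ {C,G}; cost 0
[col 3] ACDOWY: children ACDWY:{C,G}, O:{T} ∪→ {C,G,T}; cost 1
[col 4] WY: children W:{C}, Y:{T} ∪→ {C,T}; cost 1
[col 4] AWY: children A:{C}, WY:{C,T} ∩→ {C}; cost 0
[col 4] CD: children C:{G}, D:{G} ∩→ {G}; cost 0
[col 4] ACDWY: children AWY:{C}, CD:{G} ∪→ {C,G}; cost 1
[col 4] ACDOWY: children ACDWY:{C,G}, O:{T} ∪→ {C,G,T}; cost 1
[col 5] WY: children W:{T}, Y:{C} ∪→ {C,T}; cost 1
[col 5] AWY: children A:{A}, WY:{C,T} ∪→ {A,C,T}; cost 1
[col 5] CD: children C:{G}, D:{T} ∪→ {G,T}; cost 1
[col 5] ACDWY: children AWY:{A,C,T}, CD:{G,T} ∩→ {T}; cost 0
[col 5] ACDOWY: children ACDWY:{T}, O:{T} ∩→ {T}; cost 0
[col 6] WY: children W:{G}, Y:{C} ∪→ {C,G}; cost 1
[col 6] AWY: children A:{G}, WY:{C,G} ∩→ {G}; cost 0
[col 6] CD: children C:{T}, D:{A} ∪→ {A,T}; cost 1
[col 6] ACDWY: children AWY:{G}, CD:{A,T} ∪→ {A,G,T}; cost 1
[col 6] ACDOWY: children ACDWY:{A,G,T}, O:{G} ∩→ {G}; cost 0
per-site changes: [3, 2, 2, 4, 3, 3, 3]; total = 20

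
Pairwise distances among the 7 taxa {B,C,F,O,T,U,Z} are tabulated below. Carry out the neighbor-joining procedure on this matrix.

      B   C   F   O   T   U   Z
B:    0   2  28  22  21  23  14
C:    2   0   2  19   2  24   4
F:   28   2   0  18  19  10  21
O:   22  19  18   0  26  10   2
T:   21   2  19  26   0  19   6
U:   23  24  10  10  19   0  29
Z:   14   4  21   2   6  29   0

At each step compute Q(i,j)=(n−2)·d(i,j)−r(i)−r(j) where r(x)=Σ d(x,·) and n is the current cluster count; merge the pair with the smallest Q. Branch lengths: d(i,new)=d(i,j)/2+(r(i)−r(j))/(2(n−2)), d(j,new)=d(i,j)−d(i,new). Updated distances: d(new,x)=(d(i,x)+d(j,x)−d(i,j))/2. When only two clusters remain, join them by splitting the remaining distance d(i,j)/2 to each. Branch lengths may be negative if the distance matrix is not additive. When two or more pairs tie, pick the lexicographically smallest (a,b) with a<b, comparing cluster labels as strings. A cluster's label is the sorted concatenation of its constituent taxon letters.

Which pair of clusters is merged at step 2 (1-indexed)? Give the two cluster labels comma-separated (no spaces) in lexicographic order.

iteration 1: select F,U (d=10, Q=-163); attach at lengths (33/10, 67/10); label the merged cluster FU
  updated: d(B,FU)=41/2, d(C,FU)=8, d(FU,O)=9, d(FU,T)=14, d(FU,Z)=20
iteration 2: select O,Z (d=2, Q=-116); attach at lengths (5, -3); label the merged cluster OZ
  updated: d(B,OZ)=17, d(C,OZ)=21/2, d(FU,OZ)=27/2, d(OZ,T)=15
iteration 3: select B,C (d=2, Q=-77); attach at lengths (22/3, -16/3); label the merged cluster BC
  updated: d(BC,FU)=53/4, d(BC,OZ)=51/4, d(BC,T)=21/2
iteration 4: select BC,T (d=21/2, Q=-55); attach at lengths (9/2, 6); label the merged cluster BCT
  updated: d(BCT,FU)=67/8, d(BCT,OZ)=69/8
iteration 5: select BCT,FU (d=67/8, Q=-61/2); attach at lengths (7/4, 53/8); label the merged cluster BCFTU
  updated: d(BCFTU,OZ)=55/8
iteration 6: select BCFTU,OZ (d=55/8); attach at lengths (55/16, 55/16); label the merged cluster BCFOTUZ
final tree: ((((B:22/3,C:-16/3):9/2,T:6):7/4,(F:33/10,U:67/10):53/8):55/16,(O:5,Z:-3):55/16)
total length: 159/4

O,Z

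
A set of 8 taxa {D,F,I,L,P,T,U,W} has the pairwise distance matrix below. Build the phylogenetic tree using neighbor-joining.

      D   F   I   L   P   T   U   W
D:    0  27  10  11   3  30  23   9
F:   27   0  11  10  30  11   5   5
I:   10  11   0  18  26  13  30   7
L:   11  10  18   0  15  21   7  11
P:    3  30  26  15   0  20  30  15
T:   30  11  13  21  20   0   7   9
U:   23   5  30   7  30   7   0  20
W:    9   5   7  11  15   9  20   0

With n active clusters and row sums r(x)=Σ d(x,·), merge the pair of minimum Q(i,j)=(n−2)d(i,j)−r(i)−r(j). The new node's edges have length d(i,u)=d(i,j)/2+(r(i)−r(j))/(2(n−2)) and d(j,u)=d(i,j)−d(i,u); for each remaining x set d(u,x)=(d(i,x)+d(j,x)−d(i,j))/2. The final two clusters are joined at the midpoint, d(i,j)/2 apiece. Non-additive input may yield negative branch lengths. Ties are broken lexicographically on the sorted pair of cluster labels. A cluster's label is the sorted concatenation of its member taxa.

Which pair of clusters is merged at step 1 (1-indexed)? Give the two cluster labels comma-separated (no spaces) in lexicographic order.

1. join D+P (d=3, Q=-234) ⇒ DP; edges |D|=-2/3, |P|=11/3
  updated: d(DP,F)=27, d(DP,I)=33/2, d(DP,L)=23/2, d(DP,T)=47/2, d(DP,U)=25, d(DP,W)=21/2
2. join T+U (d=7, Q=-287/2) ⇒ TU; edges |T|=51/20, |U|=89/20
  updated: d(DP,TU)=83/4, d(F,TU)=9/2, d(I,TU)=18, d(L,TU)=21/2, d(TU,W)=11
3. join F+TU (d=9/2, Q=-417/4) ⇒ FTU; edges |F|=43/32, |TU|=101/32
  updated: d(DP,FTU)=173/8, d(FTU,I)=49/4, d(FTU,L)=8, d(FTU,W)=23/4
4. join DP+L (d=23/2, Q=-593/8) ⇒ DLP; edges |DP|=123/16, |L|=61/16
  updated: d(DLP,FTU)=145/16, d(DLP,I)=23/2, d(DLP,W)=5
5. join DLP+FTU (d=145/16, Q=-69/2) ⇒ DFLPTU; edges |DLP|=133/32, |FTU|=157/32
  updated: d(DFLPTU,I)=235/32, d(DFLPTU,W)=27/32
6. join DFLPTU+I (d=235/32, Q=-243/16) ⇒ DFILPTU; edges |DFLPTU|=19/32, |I|=27/4
  updated: d(DFILPTU,W)=1/4
7. join DFILPTU+W (d=1/4) ⇒ DFILPTUW; edges |DFILPTU|=1/8, |W|=1/8
final tree: (((((D:-2/3,P:11/3):123/16,L:61/16):133/32,(F:43/32,(T:51/20,U:89/20):101/32):157/32):19/32,I:27/4):1/8,W:1/8)
total length: 1365/32

D,P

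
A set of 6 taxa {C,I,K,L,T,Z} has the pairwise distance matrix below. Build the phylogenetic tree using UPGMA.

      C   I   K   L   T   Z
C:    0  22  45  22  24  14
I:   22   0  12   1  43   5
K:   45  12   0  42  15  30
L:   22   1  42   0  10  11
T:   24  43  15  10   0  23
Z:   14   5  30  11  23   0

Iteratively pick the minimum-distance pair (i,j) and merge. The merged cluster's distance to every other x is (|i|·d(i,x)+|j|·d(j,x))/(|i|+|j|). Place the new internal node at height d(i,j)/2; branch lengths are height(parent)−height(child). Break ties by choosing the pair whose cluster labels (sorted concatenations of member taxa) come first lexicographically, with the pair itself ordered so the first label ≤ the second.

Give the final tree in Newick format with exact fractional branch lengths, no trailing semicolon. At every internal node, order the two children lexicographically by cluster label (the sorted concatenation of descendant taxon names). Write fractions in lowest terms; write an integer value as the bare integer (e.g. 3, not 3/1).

((C:29/3,((I:1/2,L:1/2):7/2,Z:4):17/3):223/48,(K:15/2,T:15/2):109/16)

iteration 1: select I,L (d=1); attach at lengths (1/2, 1/2); label the merged cluster IL
  updated: d(C,IL)=22, d(IL,K)=27, d(IL,T)=53/2, d(IL,Z)=8
iteration 2: select IL,Z (d=8); attach at lengths (7/2, 4); label the merged cluster ILZ
  updated: d(C,ILZ)=58/3, d(ILZ,K)=28, d(ILZ,T)=76/3
iteration 3: select K,T (d=15); attach at lengths (15/2, 15/2); label the merged cluster KT
  updated: d(C,KT)=69/2, d(ILZ,KT)=80/3
iteration 4: select C,ILZ (d=58/3); attach at lengths (29/3, 17/3); label the merged cluster CILZ
  updated: d(CILZ,KT)=229/8
iteration 5: select CILZ,KT (d=229/8); attach at lengths (223/48, 109/16); label the merged cluster CIKLTZ
final tree: ((C:29/3,((I:1/2,L:1/2):7/2,Z:4):17/3):223/48,(K:15/2,T:15/2):109/16)
total length: 1207/24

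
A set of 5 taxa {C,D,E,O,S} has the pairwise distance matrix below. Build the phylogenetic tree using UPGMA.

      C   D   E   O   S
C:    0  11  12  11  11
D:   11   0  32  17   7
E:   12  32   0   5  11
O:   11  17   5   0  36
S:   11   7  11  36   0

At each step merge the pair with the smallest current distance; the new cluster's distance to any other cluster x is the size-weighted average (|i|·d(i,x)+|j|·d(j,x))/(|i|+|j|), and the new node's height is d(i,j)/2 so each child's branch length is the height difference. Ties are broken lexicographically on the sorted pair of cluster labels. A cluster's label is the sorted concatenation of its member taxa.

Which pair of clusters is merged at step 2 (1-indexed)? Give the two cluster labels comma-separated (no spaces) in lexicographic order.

iteration 1: select E,O (d=5); attach at lengths (5/2, 5/2); label the merged cluster EO
  updated: d(C,EO)=23/2, d(D,EO)=49/2, d(EO,S)=47/2
iteration 2: select D,S (d=7); attach at lengths (7/2, 7/2); label the merged cluster DS
  updated: d(C,DS)=11, d(DS,EO)=24
iteration 3: select C,DS (d=11); attach at lengths (11/2, 2); label the merged cluster CDS
  updated: d(CDS,EO)=119/6
iteration 4: select CDS,EO (d=119/6); attach at lengths (53/12, 89/12); label the merged cluster CDEOS
final tree: ((C:11/2,(D:7/2,S:7/2):2):53/12,(E:5/2,O:5/2):89/12)
total length: 94/3

D,S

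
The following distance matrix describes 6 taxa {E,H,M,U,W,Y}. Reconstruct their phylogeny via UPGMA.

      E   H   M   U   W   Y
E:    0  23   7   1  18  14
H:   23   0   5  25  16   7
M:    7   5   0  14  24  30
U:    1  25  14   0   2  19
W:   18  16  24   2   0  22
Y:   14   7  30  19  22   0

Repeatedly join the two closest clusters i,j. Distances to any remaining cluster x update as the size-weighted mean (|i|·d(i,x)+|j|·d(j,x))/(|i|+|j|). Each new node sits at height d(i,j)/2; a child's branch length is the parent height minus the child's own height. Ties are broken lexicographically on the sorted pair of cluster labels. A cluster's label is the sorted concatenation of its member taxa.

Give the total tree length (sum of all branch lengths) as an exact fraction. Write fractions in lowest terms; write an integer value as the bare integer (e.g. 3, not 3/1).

2129/60

1. join E+U (d=1) ⇒ EU; edges |E|=1/2, |U|=1/2
  updated: d(EU,H)=24, d(EU,M)=21/2, d(EU,W)=10, d(EU,Y)=33/2
2. join H+M (d=5) ⇒ HM; edges |H|=5/2, |M|=5/2
  updated: d(EU,HM)=69/4, d(HM,W)=20, d(HM,Y)=37/2
3. join EU+W (d=10) ⇒ EUW; edges |EU|=9/2, |W|=5
  updated: d(EUW,HM)=109/6, d(EUW,Y)=55/3
4. join EUW+HM (d=109/6) ⇒ EHMUW; edges |EUW|=49/12, |HM|=79/12
  updated: d(EHMUW,Y)=92/5
5. join EHMUW+Y (d=92/5) ⇒ EHMUWY; edges |EHMUW|=7/60, |Y|=46/5
final tree: ((((E:1/2,U:1/2):9/2,W:5):49/12,(H:5/2,M:5/2):79/12):7/60,Y:46/5)
total length: 2129/60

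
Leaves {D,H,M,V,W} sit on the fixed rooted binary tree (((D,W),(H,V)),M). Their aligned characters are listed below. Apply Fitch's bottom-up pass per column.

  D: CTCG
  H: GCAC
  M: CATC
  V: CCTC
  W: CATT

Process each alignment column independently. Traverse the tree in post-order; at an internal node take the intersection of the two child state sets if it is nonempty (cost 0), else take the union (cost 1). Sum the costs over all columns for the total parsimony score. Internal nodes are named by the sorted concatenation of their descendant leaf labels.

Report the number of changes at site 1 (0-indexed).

2

[col 0] DW: children D:{C}, W:{C} ∩→ {C}; cost 0
[col 0] HV: children H:{G}, V:{C} ∪→ {C,G}; cost 1
[col 0] DHVW: children DW:{C}, HV:{C,G} ∩→ {C}; cost 0
[col 0] DHMVW: children DHVW:{C}, M:{C} ∩→ {C}; cost 0
[col 1] DW: children D:{T}, W:{A} ∪→ {A,T}; cost 1
[col 1] HV: children H:{C}, V:{C} ∩→ {C}; cost 0
[col 1] DHVW: children DW:{A,T}, HV:{C} ∪→ {A,C,T}; cost 1
[col 1] DHMVW: children DHVW:{A,C,T}, M:{A} ∩→ {A}; cost 0
[col 2] DW: children D:{C}, W:{T} ∪→ {C,T}; cost 1
[col 2] HV: children H:{A}, V:{T} ∪→ {A,T}; cost 1
[col 2] DHVW: children DW:{C,T}, HV:{A,T} ∩→ {T}; cost 0
[col 2] DHMVW: children DHVW:{T}, M:{T} ∩→ {T}; cost 0
[col 3] DW: children D:{G}, W:{T} ∪→ {G,T}; cost 1
[col 3] HV: children H:{C}, V:{C} ∩→ {C}; cost 0
[col 3] DHVW: children DW:{G,T}, HV:{C} ∪→ {C,G,T}; cost 1
[col 3] DHMVW: children DHVW:{C,G,T}, M:{C} ∩→ {C}; cost 0
per-site changes: [1, 2, 2, 2]; total = 7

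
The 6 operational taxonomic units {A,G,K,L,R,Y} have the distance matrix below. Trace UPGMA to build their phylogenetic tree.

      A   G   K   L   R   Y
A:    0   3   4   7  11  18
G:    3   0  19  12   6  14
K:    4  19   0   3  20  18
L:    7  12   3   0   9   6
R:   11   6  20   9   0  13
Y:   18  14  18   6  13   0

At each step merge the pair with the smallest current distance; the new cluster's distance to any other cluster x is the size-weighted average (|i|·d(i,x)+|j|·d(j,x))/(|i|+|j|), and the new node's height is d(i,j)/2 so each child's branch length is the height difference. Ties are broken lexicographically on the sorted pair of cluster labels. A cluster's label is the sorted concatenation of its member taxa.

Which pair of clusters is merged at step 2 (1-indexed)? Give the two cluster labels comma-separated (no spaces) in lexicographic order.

K,L

iteration 1: select A,G (d=3); attach at lengths (3/2, 3/2); label the merged cluster AG
  updated: d(AG,K)=23/2, d(AG,L)=19/2, d(AG,R)=17/2, d(AG,Y)=16
iteration 2: select K,L (d=3); attach at lengths (3/2, 3/2); label the merged cluster KL
  updated: d(AG,KL)=21/2, d(KL,R)=29/2, d(KL,Y)=12
iteration 3: select AG,R (d=17/2); attach at lengths (11/4, 17/4); label the merged cluster AGR
  updated: d(AGR,KL)=71/6, d(AGR,Y)=15
iteration 4: select AGR,KL (d=71/6); attach at lengths (5/3, 53/12); label the merged cluster AGKLR
  updated: d(AGKLR,Y)=69/5
iteration 5: select AGKLR,Y (d=69/5); attach at lengths (59/60, 69/10); label the merged cluster AGKLRY
final tree: ((((A:3/2,G:3/2):11/4,R:17/4):5/3,(K:3/2,L:3/2):53/12):59/60,Y:69/10)
total length: 809/30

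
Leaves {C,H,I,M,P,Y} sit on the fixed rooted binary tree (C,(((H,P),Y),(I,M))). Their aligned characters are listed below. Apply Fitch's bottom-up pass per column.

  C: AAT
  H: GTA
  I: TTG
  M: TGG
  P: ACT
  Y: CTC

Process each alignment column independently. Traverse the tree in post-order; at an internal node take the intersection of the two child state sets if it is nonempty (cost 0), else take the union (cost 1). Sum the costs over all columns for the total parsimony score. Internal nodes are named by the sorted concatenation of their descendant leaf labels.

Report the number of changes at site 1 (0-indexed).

site 0, node HP: H={G} ∪ P={A} → {A,G} (+1)
site 0, node HPY: HP={A,G} ∪ Y={C} → {A,C,G} (+1)
site 0, node IM: I={T} ∩ M={T} → {T} (+0)
site 0, node HIMPY: HPY={A,C,G} ∪ IM={T} → {A,C,G,T} (+1)
site 0, node CHIMPY: C={A} ∩ HIMPY={A,C,G,T} → {A} (+0)
site 1, node HP: H={T} ∪ P={C} → {C,T} (+1)
site 1, node HPY: HP={C,T} ∩ Y={T} → {T} (+0)
site 1, node IM: I={T} ∪ M={G} → {G,T} (+1)
site 1, node HIMPY: HPY={T} ∩ IM={G,T} → {T} (+0)
site 1, node CHIMPY: C={A} ∪ HIMPY={T} → {A,T} (+1)
site 2, node HP: H={A} ∪ P={T} → {A,T} (+1)
site 2, node HPY: HP={A,T} ∪ Y={C} → {A,C,T} (+1)
site 2, node IM: I={G} ∩ M={G} → {G} (+0)
site 2, node HIMPY: HPY={A,C,T} ∪ IM={G} → {A,C,G,T} (+1)
site 2, node CHIMPY: C={T} ∩ HIMPY={A,C,G,T} → {T} (+0)
per-site changes: [3, 3, 3]; total = 9

3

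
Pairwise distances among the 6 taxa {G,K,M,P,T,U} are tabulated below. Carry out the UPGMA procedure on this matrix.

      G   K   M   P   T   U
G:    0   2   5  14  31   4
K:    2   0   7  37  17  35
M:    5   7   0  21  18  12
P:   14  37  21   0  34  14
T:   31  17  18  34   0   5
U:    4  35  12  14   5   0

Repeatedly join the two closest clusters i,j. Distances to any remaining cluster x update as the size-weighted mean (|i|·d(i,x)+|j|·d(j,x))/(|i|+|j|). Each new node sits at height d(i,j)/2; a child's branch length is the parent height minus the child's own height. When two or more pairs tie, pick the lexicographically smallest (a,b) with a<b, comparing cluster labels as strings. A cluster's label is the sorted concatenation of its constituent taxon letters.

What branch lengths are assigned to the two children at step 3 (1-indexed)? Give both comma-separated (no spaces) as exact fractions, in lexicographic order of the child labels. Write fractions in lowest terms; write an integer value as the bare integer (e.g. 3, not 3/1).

2,3

step 1: merge (G,K) at d=2; branch lengths G→1, K→1; new cluster GK
  updated: d(GK,M)=6, d(GK,P)=51/2, d(GK,T)=24, d(GK,U)=39/2
step 2: merge (T,U) at d=5; branch lengths T→5/2, U→5/2; new cluster TU
  updated: d(GK,TU)=87/4, d(M,TU)=15, d(P,TU)=24
step 3: merge (GK,M) at d=6; branch lengths GK→2, M→3; new cluster GKM
  updated: d(GKM,P)=24, d(GKM,TU)=39/2
step 4: merge (GKM,TU) at d=39/2; branch lengths GKM→27/4, TU→29/4; new cluster GKMTU
  updated: d(GKMTU,P)=24
step 5: merge (GKMTU,P) at d=24; branch lengths GKMTU→9/4, P→12; new cluster GKMPTU
final tree: ((((G:1,K:1):2,M:3):27/4,(T:5/2,U:5/2):29/4):9/4,P:12)
total length: 161/4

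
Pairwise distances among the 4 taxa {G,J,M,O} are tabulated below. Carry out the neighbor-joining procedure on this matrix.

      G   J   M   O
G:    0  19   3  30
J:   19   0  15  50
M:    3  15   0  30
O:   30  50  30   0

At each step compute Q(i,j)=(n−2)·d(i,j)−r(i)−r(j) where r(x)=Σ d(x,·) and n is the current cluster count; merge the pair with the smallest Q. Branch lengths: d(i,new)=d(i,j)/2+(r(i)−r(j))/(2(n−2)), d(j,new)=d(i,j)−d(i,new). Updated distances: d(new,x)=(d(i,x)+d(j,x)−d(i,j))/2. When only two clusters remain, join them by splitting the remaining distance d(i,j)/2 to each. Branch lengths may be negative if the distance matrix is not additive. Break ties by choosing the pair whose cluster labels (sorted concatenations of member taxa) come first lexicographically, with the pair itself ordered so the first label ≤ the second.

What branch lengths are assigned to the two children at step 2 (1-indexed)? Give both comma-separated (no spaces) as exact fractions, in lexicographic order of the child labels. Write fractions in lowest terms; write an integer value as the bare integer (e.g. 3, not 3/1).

3,33/2

1. join G+O (d=30, Q=-102) ⇒ GO; edges |G|=1/2, |O|=59/2
  updated: d(GO,J)=39/2, d(GO,M)=3/2
2. join GO+J (d=39/2, Q=-36) ⇒ GJO; edges |GO|=3, |J|=33/2
  updated: d(GJO,M)=-3/2
3. join GJO+M (d=-3/2) ⇒ GJMO; edges |GJO|=-3/4, |M|=-3/4
final tree: (((G:1/2,O:59/2):3,J:33/2):-3/4,M:-3/4)
total length: 48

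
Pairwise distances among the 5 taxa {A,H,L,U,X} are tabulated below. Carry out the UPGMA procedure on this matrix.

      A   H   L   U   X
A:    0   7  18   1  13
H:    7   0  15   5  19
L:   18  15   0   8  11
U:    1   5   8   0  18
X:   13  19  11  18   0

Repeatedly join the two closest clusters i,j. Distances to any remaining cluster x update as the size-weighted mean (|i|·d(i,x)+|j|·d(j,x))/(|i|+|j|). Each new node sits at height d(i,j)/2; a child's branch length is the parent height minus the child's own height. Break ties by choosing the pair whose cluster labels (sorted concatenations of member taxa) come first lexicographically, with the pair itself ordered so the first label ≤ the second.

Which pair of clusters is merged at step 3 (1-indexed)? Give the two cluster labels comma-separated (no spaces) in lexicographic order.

L,X

iteration 1: select A,U (d=1); attach at lengths (1/2, 1/2); label the merged cluster AU
  updated: d(AU,H)=6, d(AU,L)=13, d(AU,X)=31/2
iteration 2: select AU,H (d=6); attach at lengths (5/2, 3); label the merged cluster AHU
  updated: d(AHU,L)=41/3, d(AHU,X)=50/3
iteration 3: select L,X (d=11); attach at lengths (11/2, 11/2); label the merged cluster LX
  updated: d(AHU,LX)=91/6
iteration 4: select AHU,LX (d=91/6); attach at lengths (55/12, 25/12); label the merged cluster AHLUX
final tree: (((A:1/2,U:1/2):5/2,H:3):55/12,(L:11/2,X:11/2):25/12)
total length: 145/6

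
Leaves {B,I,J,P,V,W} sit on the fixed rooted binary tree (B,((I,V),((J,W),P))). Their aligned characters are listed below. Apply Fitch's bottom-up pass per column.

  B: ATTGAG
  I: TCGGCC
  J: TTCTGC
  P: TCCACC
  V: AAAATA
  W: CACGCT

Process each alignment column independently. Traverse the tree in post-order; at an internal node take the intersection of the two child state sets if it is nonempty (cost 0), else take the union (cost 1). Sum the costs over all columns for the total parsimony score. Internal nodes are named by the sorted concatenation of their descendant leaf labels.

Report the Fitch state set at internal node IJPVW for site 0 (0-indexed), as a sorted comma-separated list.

[col 0] IV: children I:{T}, V:{A} ∪→ {A,T}; cost 1
[col 0] JW: children J:{T}, W:{C} ∪→ {C,T}; cost 1
[col 0] JPW: children JW:{C,T}, P:{T} ∩→ {T}; cost 0
[col 0] IJPVW: children IV:{A,T}, JPW:{T} ∩→ {T}; cost 0
[col 0] BIJPVW: children B:{A}, IJPVW:{T} ∪→ {A,T}; cost 1
[col 1] IV: children I:{C}, V:{A} ∪→ {A,C}; cost 1
[col 1] JW: children J:{T}, W:{A} ∪→ {A,T}; cost 1
[col 1] JPW: children JW:{A,T}, P:{C} ∪→ {A,C,T}; cost 1
[col 1] IJPVW: children IV:{A,C}, JPW:{A,C,T} ∩→ {A,C}; cost 0
[col 1] BIJPVW: children B:{T}, IJPVW:{A,C} ∪→ {A,C,T}; cost 1
[col 2] IV: children I:{G}, V:{A} ∪→ {A,G}; cost 1
[col 2] JW: children J:{C}, W:{C} ∩→ {C}; cost 0
[col 2] JPW: children JW:{C}, P:{C} ∩→ {C}; cost 0
[col 2] IJPVW: children IV:{A,G}, JPW:{C} ∪→ {A,C,G}; cost 1
[col 2] BIJPVW: children B:{T}, IJPVW:{A,C,G} ∪→ {A,C,G,T}; cost 1
[col 3] IV: children I:{G}, V:{A} ∪→ {A,G}; cost 1
[col 3] JW: children J:{T}, W:{G} ∪→ {G,T}; cost 1
[col 3] JPW: children JW:{G,T}, P:{A} ∪→ {A,G,T}; cost 1
[col 3] IJPVW: children IV:{A,G}, JPW:{A,G,T} ∩→ {A,G}; cost 0
[col 3] BIJPVW: children B:{G}, IJPVW:{A,G} ∩→ {G}; cost 0
[col 4] IV: children I:{C}, V:{T} ∪→ {C,T}; cost 1
[col 4] JW: children J:{G}, W:{C} ∪→ {C,G}; cost 1
[col 4] JPW: children JW:{C,G}, P:{C} ∩→ {C}; cost 0
[col 4] IJPVW: children IV:{C,T}, JPW:{C} ∩→ {C}; cost 0
[col 4] BIJPVW: children B:{A}, IJPVW:{C} ∪→ {A,C}; cost 1
[col 5] IV: children I:{C}, V:{A} ∪→ {A,C}; cost 1
[col 5] JW: children J:{C}, W:{T} ∪→ {C,T}; cost 1
[col 5] JPW: children JW:{C,T}, P:{C} ∩→ {C}; cost 0
[col 5] IJPVW: children IV:{A,C}, JPW:{C} ∩→ {C}; cost 0
[col 5] BIJPVW: children B:{G}, IJPVW:{C} ∪→ {C,G}; cost 1
per-site changes: [3, 4, 3, 3, 3, 3]; total = 19

T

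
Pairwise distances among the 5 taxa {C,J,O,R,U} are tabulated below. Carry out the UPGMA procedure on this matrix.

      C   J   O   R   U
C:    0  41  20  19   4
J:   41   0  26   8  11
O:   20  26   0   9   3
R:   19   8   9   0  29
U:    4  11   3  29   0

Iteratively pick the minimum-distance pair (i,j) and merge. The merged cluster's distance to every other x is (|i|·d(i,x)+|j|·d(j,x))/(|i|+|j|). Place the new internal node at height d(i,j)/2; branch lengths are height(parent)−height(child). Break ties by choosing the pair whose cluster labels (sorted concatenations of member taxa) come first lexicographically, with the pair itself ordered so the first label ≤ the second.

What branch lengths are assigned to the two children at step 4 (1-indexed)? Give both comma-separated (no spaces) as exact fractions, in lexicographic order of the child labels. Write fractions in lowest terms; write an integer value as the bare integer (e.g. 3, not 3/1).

step 1: merge (O,U) at d=3; branch lengths O→3/2, U→3/2; new cluster OU
  updated: d(C,OU)=12, d(J,OU)=37/2, d(OU,R)=19
step 2: merge (J,R) at d=8; branch lengths J→4, R→4; new cluster JR
  updated: d(C,JR)=30, d(JR,OU)=75/4
step 3: merge (C,OU) at d=12; branch lengths C→6, OU→9/2; new cluster COU
  updated: d(COU,JR)=45/2
step 4: merge (COU,JR) at d=45/2; branch lengths COU→21/4, JR→29/4; new cluster CJORU
final tree: ((C:6,(O:3/2,U:3/2):9/2):21/4,(J:4,R:4):29/4)
total length: 34

21/4,29/4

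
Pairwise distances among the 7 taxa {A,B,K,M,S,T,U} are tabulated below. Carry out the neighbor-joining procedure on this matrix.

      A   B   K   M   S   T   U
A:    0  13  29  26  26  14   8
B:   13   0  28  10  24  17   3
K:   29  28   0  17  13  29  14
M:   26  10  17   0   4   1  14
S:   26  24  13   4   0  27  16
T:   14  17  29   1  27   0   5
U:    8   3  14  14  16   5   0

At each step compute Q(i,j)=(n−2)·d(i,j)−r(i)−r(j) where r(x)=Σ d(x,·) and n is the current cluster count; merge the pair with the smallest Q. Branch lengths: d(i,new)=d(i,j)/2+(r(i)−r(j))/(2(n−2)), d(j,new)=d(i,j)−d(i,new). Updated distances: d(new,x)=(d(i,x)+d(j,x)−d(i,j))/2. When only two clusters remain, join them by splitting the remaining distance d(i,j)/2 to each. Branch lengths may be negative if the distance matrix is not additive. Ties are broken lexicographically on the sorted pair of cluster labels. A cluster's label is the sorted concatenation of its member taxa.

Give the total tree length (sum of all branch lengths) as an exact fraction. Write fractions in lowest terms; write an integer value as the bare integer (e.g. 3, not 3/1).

1363/32

step 1: merge (K,S) at d=13, Q=-175; branch lengths K→17/2, S→9/2; new cluster KS
  updated: d(A,KS)=21, d(B,KS)=39/2, d(KS,M)=4, d(KS,T)=43/2, d(KS,U)=17/2
step 2: merge (KS,M) at d=4, Q=-227/2; branch lengths KS→71/16, M→-7/16; new cluster KMS
  updated: d(A,KMS)=43/2, d(B,KMS)=51/4, d(KMS,T)=37/4, d(KMS,U)=37/4
step 3: merge (KMS,T) at d=37/4, Q=-281/4; branch lengths KMS→47/8, T→27/8; new cluster KMST
  updated: d(A,KMST)=105/8, d(B,KMST)=41/4, d(KMST,U)=5/2
step 4: merge (A,B) at d=13, Q=-275/8; branch lengths A→271/32, B→145/32; new cluster AB
  updated: d(AB,KMST)=83/16, d(AB,U)=-1
step 5: merge (AB,KMST) at d=83/16, Q=-107/16; branch lengths AB→27/32, KMST→139/32; new cluster ABKMST
  updated: d(ABKMST,U)=-59/32
step 6: merge (ABKMST,U) at d=-59/32; branch lengths ABKMST→-59/64, U→-59/64; new cluster ABKMSTU
final tree: (((A:271/32,B:145/32):27/32,(((K:17/2,S:9/2):71/16,M:-7/16):47/8,T:27/8):139/32):-59/64,U:-59/64)
total length: 1363/32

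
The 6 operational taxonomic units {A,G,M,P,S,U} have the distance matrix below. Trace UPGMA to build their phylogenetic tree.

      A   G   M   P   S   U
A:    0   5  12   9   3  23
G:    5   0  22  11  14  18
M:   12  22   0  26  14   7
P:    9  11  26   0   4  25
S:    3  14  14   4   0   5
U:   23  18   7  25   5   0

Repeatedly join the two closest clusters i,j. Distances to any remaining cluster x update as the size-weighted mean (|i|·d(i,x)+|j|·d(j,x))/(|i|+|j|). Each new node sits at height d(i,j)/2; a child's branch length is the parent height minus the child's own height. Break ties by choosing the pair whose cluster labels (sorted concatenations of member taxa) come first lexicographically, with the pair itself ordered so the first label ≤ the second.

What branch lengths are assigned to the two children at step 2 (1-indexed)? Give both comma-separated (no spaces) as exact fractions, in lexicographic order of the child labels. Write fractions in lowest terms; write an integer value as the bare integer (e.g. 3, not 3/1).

iteration 1: select A,S (d=3); attach at lengths (3/2, 3/2); label the merged cluster AS
  updated: d(AS,G)=19/2, d(AS,M)=13, d(AS,P)=13/2, d(AS,U)=14
iteration 2: select AS,P (d=13/2); attach at lengths (7/4, 13/4); label the merged cluster APS
  updated: d(APS,G)=10, d(APS,M)=52/3, d(APS,U)=53/3
iteration 3: select M,U (d=7); attach at lengths (7/2, 7/2); label the merged cluster MU
  updated: d(APS,MU)=35/2, d(G,MU)=20
iteration 4: select APS,G (d=10); attach at lengths (7/4, 5); label the merged cluster AGPS
  updated: d(AGPS,MU)=145/8
iteration 5: select AGPS,MU (d=145/8); attach at lengths (65/16, 89/16); label the merged cluster AGMPSU
final tree: ((((A:3/2,S:3/2):7/4,P:13/4):7/4,G:5):65/16,(M:7/2,U:7/2):89/16)
total length: 251/8

7/4,13/4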